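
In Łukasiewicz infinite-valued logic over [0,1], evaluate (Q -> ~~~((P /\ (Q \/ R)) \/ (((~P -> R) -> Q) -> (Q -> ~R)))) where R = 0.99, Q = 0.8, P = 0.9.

(Q \/ R) = max(0.8, 0.99) = 0.99
(P /\ (Q \/ R)) = min(0.9, 0.99) = 0.9
~P: Łukasiewicz ¬ gives 1 − 0.9 = 0.1
(~P -> R): min(1, 1 − 0.1 + 0.99) = 1
((~P -> R) -> Q): min(1, 1 − 1 + 0.8) = 0.8
~R: Łukasiewicz ¬ gives 1 − 0.99 = 0.01
(Q -> ~R): min(1, 1 − 0.8 + 0.01) = 0.21
(((~P -> R) -> Q) -> (Q -> ~R)): min(1, 1 − 0.8 + 0.21) = 0.41
((P /\ (Q \/ R)) \/ (((~P -> R) -> Q) -> (Q -> ~R))) = max(0.9, 0.41) = 0.9
~((P /\ (Q \/ R)) \/ (((~P -> R) -> Q) -> (Q -> ~R))): Łukasiewicz ¬ gives 1 − 0.9 = 0.1
~~((P /\ (Q \/ R)) \/ (((~P -> R) -> Q) -> (Q -> ~R))): Łukasiewicz ¬ gives 1 − 0.1 = 0.9
~~~((P /\ (Q \/ R)) \/ (((~P -> R) -> Q) -> (Q -> ~R))): Łukasiewicz ¬ gives 1 − 0.9 = 0.1
(Q -> ~~~((P /\ (Q \/ R)) \/ (((~P -> R) -> Q) -> (Q -> ~R)))): min(1, 1 − 0.8 + 0.1) = 0.3

0.30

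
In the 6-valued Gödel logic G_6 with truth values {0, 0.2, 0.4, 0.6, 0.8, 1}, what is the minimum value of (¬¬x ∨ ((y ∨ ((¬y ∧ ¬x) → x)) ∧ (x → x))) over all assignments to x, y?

The minimum is attained at x = 0, y = 0:
  ¬x: Gödel ¬ of 0 = 1 (operand is 0)
  ¬¬x: Gödel ¬ of 1 = 0 (operand ≠ 0)
  ¬y: Gödel ¬ of 0 = 1 (operand is 0)
  ¬x: Gödel ¬ of 0 = 1 (operand is 0)
  (¬y ∧ ¬x) = min(1, 1) = 1
  ((¬y ∧ ¬x) → x): 1 > 0, so result = 0
  (y ∨ ((¬y ∧ ¬x) → x)) = max(0, 0) = 0
  (x → x): 0 ≤ 0, so result = 1
  ((y ∨ ((¬y ∧ ¬x) → x)) ∧ (x → x)) = min(0, 1) = 0
  (¬¬x ∨ ((y ∨ ((¬y ∧ ¬x) → x)) ∧ (x → x))) = max(0, 0) = 0
Checking all 36 assignments confirms none give a value below 0.00.

0.00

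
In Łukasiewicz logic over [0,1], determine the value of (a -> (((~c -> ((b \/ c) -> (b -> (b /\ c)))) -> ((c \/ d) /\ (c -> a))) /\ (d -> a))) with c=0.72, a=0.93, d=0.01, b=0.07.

~c: Łukasiewicz ¬ gives 1 − 0.72 = 0.28
(b \/ c) = max(0.07, 0.72) = 0.72
(b /\ c) = min(0.07, 0.72) = 0.07
(b -> (b /\ c)): min(1, 1 − 0.07 + 0.07) = 1
((b \/ c) -> (b -> (b /\ c))): min(1, 1 − 0.72 + 1) = 1
(~c -> ((b \/ c) -> (b -> (b /\ c)))): min(1, 1 − 0.28 + 1) = 1
(c \/ d) = max(0.72, 0.01) = 0.72
(c -> a): min(1, 1 − 0.72 + 0.93) = 1
((c \/ d) /\ (c -> a)) = min(0.72, 1) = 0.72
((~c -> ((b \/ c) -> (b -> (b /\ c)))) -> ((c \/ d) /\ (c -> a))): min(1, 1 − 1 + 0.72) = 0.72
(d -> a): min(1, 1 − 0.01 + 0.93) = 1
(((~c -> ((b \/ c) -> (b -> (b /\ c)))) -> ((c \/ d) /\ (c -> a))) /\ (d -> a)) = min(0.72, 1) = 0.72
(a -> (((~c -> ((b \/ c) -> (b -> (b /\ c)))) -> ((c \/ d) /\ (c -> a))) /\ (d -> a))): min(1, 1 − 0.93 + 0.72) = 0.79

0.79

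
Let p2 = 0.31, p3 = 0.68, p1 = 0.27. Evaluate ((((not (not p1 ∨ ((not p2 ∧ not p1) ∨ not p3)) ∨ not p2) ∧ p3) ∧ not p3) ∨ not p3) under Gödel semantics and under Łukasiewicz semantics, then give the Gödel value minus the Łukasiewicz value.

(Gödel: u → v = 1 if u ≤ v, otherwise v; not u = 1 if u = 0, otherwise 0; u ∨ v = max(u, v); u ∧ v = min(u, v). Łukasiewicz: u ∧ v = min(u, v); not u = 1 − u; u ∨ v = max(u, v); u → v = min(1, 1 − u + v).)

-0.32

Gödel evaluation:
  not p1: Gödel ¬ of 0.27 = 0 (operand ≠ 0)
  not p2: Gödel ¬ of 0.31 = 0 (operand ≠ 0)
  not p1: Gödel ¬ of 0.27 = 0 (operand ≠ 0)
  (not p2 ∧ not p1) = min(0, 0) = 0
  not p3: Gödel ¬ of 0.68 = 0 (operand ≠ 0)
  ((not p2 ∧ not p1) ∨ not p3) = max(0, 0) = 0
  (not p1 ∨ ((not p2 ∧ not p1) ∨ not p3)) = max(0, 0) = 0
  not (not p1 ∨ ((not p2 ∧ not p1) ∨ not p3)): Gödel ¬ of 0 = 1 (operand is 0)
  not p2: Gödel ¬ of 0.31 = 0 (operand ≠ 0)
  (not (not p1 ∨ ((not p2 ∧ not p1) ∨ not p3)) ∨ not p2) = max(1, 0) = 1
  ((not (not p1 ∨ ((not p2 ∧ not p1) ∨ not p3)) ∨ not p2) ∧ p3) = min(1, 0.68) = 0.68
  not p3: Gödel ¬ of 0.68 = 0 (operand ≠ 0)
  (((not (not p1 ∨ ((not p2 ∧ not p1) ∨ not p3)) ∨ not p2) ∧ p3) ∧ not p3) = min(0.68, 0) = 0
  not p3: Gödel ¬ of 0.68 = 0 (operand ≠ 0)
  ((((not (not p1 ∨ ((not p2 ∧ not p1) ∨ not p3)) ∨ not p2) ∧ p3) ∧ not p3) ∨ not p3) = max(0, 0) = 0
  Gödel value = 0
Łukasiewicz evaluation:
  not p1: Łukasiewicz ¬ gives 1 − 0.27 = 0.73
  not p2: Łukasiewicz ¬ gives 1 − 0.31 = 0.69
  not p1: Łukasiewicz ¬ gives 1 − 0.27 = 0.73
  (not p2 ∧ not p1) = min(0.69, 0.73) = 0.69
  not p3: Łukasiewicz ¬ gives 1 − 0.68 = 0.32
  ((not p2 ∧ not p1) ∨ not p3) = max(0.69, 0.32) = 0.69
  (not p1 ∨ ((not p2 ∧ not p1) ∨ not p3)) = max(0.73, 0.69) = 0.73
  not (not p1 ∨ ((not p2 ∧ not p1) ∨ not p3)): Łukasiewicz ¬ gives 1 − 0.73 = 0.27
  not p2: Łukasiewicz ¬ gives 1 − 0.31 = 0.69
  (not (not p1 ∨ ((not p2 ∧ not p1) ∨ not p3)) ∨ not p2) = max(0.27, 0.69) = 0.69
  ((not (not p1 ∨ ((not p2 ∧ not p1) ∨ not p3)) ∨ not p2) ∧ p3) = min(0.69, 0.68) = 0.68
  not p3: Łukasiewicz ¬ gives 1 − 0.68 = 0.32
  (((not (not p1 ∨ ((not p2 ∧ not p1) ∨ not p3)) ∨ not p2) ∧ p3) ∧ not p3) = min(0.68, 0.32) = 0.32
  not p3: Łukasiewicz ¬ gives 1 − 0.68 = 0.32
  ((((not (not p1 ∨ ((not p2 ∧ not p1) ∨ not p3)) ∨ not p2) ∧ p3) ∧ not p3) ∨ not p3) = max(0.32, 0.32) = 0.32
  Łukasiewicz value = 0.32
Difference: 0 − 0.32 = -0.32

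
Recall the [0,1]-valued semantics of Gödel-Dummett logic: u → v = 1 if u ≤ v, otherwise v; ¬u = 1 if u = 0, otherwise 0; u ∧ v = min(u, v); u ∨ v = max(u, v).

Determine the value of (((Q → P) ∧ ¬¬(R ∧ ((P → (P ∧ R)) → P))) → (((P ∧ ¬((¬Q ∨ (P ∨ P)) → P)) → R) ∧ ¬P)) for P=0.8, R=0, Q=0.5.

(Q → P): 0.5 ≤ 0.8, so result = 1
(P ∧ R) = min(0.8, 0) = 0
(P → (P ∧ R)): 0.8 > 0, so result = 0
((P → (P ∧ R)) → P): 0 ≤ 0.8, so result = 1
(R ∧ ((P → (P ∧ R)) → P)) = min(0, 1) = 0
¬(R ∧ ((P → (P ∧ R)) → P)): Gödel ¬ of 0 = 1 (operand is 0)
¬¬(R ∧ ((P → (P ∧ R)) → P)): Gödel ¬ of 1 = 0 (operand ≠ 0)
((Q → P) ∧ ¬¬(R ∧ ((P → (P ∧ R)) → P))) = min(1, 0) = 0
¬Q: Gödel ¬ of 0.5 = 0 (operand ≠ 0)
(P ∨ P) = max(0.8, 0.8) = 0.8
(¬Q ∨ (P ∨ P)) = max(0, 0.8) = 0.8
((¬Q ∨ (P ∨ P)) → P): 0.8 ≤ 0.8, so result = 1
¬((¬Q ∨ (P ∨ P)) → P): Gödel ¬ of 1 = 0 (operand ≠ 0)
(P ∧ ¬((¬Q ∨ (P ∨ P)) → P)) = min(0.8, 0) = 0
((P ∧ ¬((¬Q ∨ (P ∨ P)) → P)) → R): 0 ≤ 0, so result = 1
¬P: Gödel ¬ of 0.8 = 0 (operand ≠ 0)
(((P ∧ ¬((¬Q ∨ (P ∨ P)) → P)) → R) ∧ ¬P) = min(1, 0) = 0
(((Q → P) ∧ ¬¬(R ∧ ((P → (P ∧ R)) → P))) → (((P ∧ ¬((¬Q ∨ (P ∨ P)) → P)) → R) ∧ ¬P)): 0 ≤ 0, so result = 1

1.00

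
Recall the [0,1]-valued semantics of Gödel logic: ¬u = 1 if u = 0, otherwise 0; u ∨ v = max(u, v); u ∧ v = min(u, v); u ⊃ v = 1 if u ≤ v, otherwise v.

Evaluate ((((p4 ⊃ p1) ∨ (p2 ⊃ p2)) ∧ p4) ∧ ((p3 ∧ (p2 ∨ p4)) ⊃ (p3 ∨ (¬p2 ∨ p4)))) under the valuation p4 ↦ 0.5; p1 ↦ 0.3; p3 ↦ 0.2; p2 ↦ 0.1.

(p4 ⊃ p1): 0.5 > 0.3, so result = 0.3
(p2 ⊃ p2): 0.1 ≤ 0.1, so result = 1
((p4 ⊃ p1) ∨ (p2 ⊃ p2)) = max(0.3, 1) = 1
(((p4 ⊃ p1) ∨ (p2 ⊃ p2)) ∧ p4) = min(1, 0.5) = 0.5
(p2 ∨ p4) = max(0.1, 0.5) = 0.5
(p3 ∧ (p2 ∨ p4)) = min(0.2, 0.5) = 0.2
¬p2: Gödel ¬ of 0.1 = 0 (operand ≠ 0)
(¬p2 ∨ p4) = max(0, 0.5) = 0.5
(p3 ∨ (¬p2 ∨ p4)) = max(0.2, 0.5) = 0.5
((p3 ∧ (p2 ∨ p4)) ⊃ (p3 ∨ (¬p2 ∨ p4))): 0.2 ≤ 0.5, so result = 1
((((p4 ⊃ p1) ∨ (p2 ⊃ p2)) ∧ p4) ∧ ((p3 ∧ (p2 ∨ p4)) ⊃ (p3 ∨ (¬p2 ∨ p4)))) = min(0.5, 1) = 0.5

0.50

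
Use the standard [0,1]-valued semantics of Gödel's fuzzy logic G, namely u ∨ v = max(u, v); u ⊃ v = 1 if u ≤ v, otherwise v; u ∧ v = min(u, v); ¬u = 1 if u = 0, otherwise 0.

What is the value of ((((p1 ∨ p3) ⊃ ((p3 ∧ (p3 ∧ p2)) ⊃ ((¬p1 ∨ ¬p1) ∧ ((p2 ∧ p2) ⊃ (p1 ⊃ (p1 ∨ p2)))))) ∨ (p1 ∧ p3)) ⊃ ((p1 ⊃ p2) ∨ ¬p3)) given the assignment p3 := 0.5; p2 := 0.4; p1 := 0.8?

(p1 ∨ p3) = max(0.8, 0.5) = 0.8
(p3 ∧ p2) = min(0.5, 0.4) = 0.4
(p3 ∧ (p3 ∧ p2)) = min(0.5, 0.4) = 0.4
¬p1: Gödel ¬ of 0.8 = 0 (operand ≠ 0)
¬p1: Gödel ¬ of 0.8 = 0 (operand ≠ 0)
(¬p1 ∨ ¬p1) = max(0, 0) = 0
(p2 ∧ p2) = min(0.4, 0.4) = 0.4
(p1 ∨ p2) = max(0.8, 0.4) = 0.8
(p1 ⊃ (p1 ∨ p2)): 0.8 ≤ 0.8, so result = 1
((p2 ∧ p2) ⊃ (p1 ⊃ (p1 ∨ p2))): 0.4 ≤ 1, so result = 1
((¬p1 ∨ ¬p1) ∧ ((p2 ∧ p2) ⊃ (p1 ⊃ (p1 ∨ p2)))) = min(0, 1) = 0
((p3 ∧ (p3 ∧ p2)) ⊃ ((¬p1 ∨ ¬p1) ∧ ((p2 ∧ p2) ⊃ (p1 ⊃ (p1 ∨ p2))))): 0.4 > 0, so result = 0
((p1 ∨ p3) ⊃ ((p3 ∧ (p3 ∧ p2)) ⊃ ((¬p1 ∨ ¬p1) ∧ ((p2 ∧ p2) ⊃ (p1 ⊃ (p1 ∨ p2)))))): 0.8 > 0, so result = 0
(p1 ∧ p3) = min(0.8, 0.5) = 0.5
(((p1 ∨ p3) ⊃ ((p3 ∧ (p3 ∧ p2)) ⊃ ((¬p1 ∨ ¬p1) ∧ ((p2 ∧ p2) ⊃ (p1 ⊃ (p1 ∨ p2)))))) ∨ (p1 ∧ p3)) = max(0, 0.5) = 0.5
(p1 ⊃ p2): 0.8 > 0.4, so result = 0.4
¬p3: Gödel ¬ of 0.5 = 0 (operand ≠ 0)
((p1 ⊃ p2) ∨ ¬p3) = max(0.4, 0) = 0.4
((((p1 ∨ p3) ⊃ ((p3 ∧ (p3 ∧ p2)) ⊃ ((¬p1 ∨ ¬p1) ∧ ((p2 ∧ p2) ⊃ (p1 ⊃ (p1 ∨ p2)))))) ∨ (p1 ∧ p3)) ⊃ ((p1 ⊃ p2) ∨ ¬p3)): 0.5 > 0.4, so result = 0.4

0.40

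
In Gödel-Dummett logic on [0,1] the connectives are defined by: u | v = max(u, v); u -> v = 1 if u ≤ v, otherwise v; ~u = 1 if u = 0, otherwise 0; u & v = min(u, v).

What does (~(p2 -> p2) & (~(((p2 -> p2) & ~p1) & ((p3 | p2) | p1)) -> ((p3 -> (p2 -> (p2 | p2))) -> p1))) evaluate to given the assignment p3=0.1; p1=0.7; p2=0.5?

0.00

(p2 -> p2): 0.5 ≤ 0.5, so result = 1
~(p2 -> p2): Gödel ¬ of 1 = 0 (operand ≠ 0)
(p2 -> p2): 0.5 ≤ 0.5, so result = 1
~p1: Gödel ¬ of 0.7 = 0 (operand ≠ 0)
((p2 -> p2) & ~p1) = min(1, 0) = 0
(p3 | p2) = max(0.1, 0.5) = 0.5
((p3 | p2) | p1) = max(0.5, 0.7) = 0.7
(((p2 -> p2) & ~p1) & ((p3 | p2) | p1)) = min(0, 0.7) = 0
~(((p2 -> p2) & ~p1) & ((p3 | p2) | p1)): Gödel ¬ of 0 = 1 (operand is 0)
(p2 | p2) = max(0.5, 0.5) = 0.5
(p2 -> (p2 | p2)): 0.5 ≤ 0.5, so result = 1
(p3 -> (p2 -> (p2 | p2))): 0.1 ≤ 1, so result = 1
((p3 -> (p2 -> (p2 | p2))) -> p1): 1 > 0.7, so result = 0.7
(~(((p2 -> p2) & ~p1) & ((p3 | p2) | p1)) -> ((p3 -> (p2 -> (p2 | p2))) -> p1)): 1 > 0.7, so result = 0.7
(~(p2 -> p2) & (~(((p2 -> p2) & ~p1) & ((p3 | p2) | p1)) -> ((p3 -> (p2 -> (p2 | p2))) -> p1))) = min(0, 0.7) = 0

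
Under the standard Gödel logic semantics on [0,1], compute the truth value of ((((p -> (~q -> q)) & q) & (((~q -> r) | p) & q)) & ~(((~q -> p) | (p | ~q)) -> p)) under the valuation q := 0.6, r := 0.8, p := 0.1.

~q: Gödel ¬ of 0.6 = 0 (operand ≠ 0)
(~q -> q): 0 ≤ 0.6, so result = 1
(p -> (~q -> q)): 0.1 ≤ 1, so result = 1
((p -> (~q -> q)) & q) = min(1, 0.6) = 0.6
~q: Gödel ¬ of 0.6 = 0 (operand ≠ 0)
(~q -> r): 0 ≤ 0.8, so result = 1
((~q -> r) | p) = max(1, 0.1) = 1
(((~q -> r) | p) & q) = min(1, 0.6) = 0.6
(((p -> (~q -> q)) & q) & (((~q -> r) | p) & q)) = min(0.6, 0.6) = 0.6
~q: Gödel ¬ of 0.6 = 0 (operand ≠ 0)
(~q -> p): 0 ≤ 0.1, so result = 1
~q: Gödel ¬ of 0.6 = 0 (operand ≠ 0)
(p | ~q) = max(0.1, 0) = 0.1
((~q -> p) | (p | ~q)) = max(1, 0.1) = 1
(((~q -> p) | (p | ~q)) -> p): 1 > 0.1, so result = 0.1
~(((~q -> p) | (p | ~q)) -> p): Gödel ¬ of 0.1 = 0 (operand ≠ 0)
((((p -> (~q -> q)) & q) & (((~q -> r) | p) & q)) & ~(((~q -> p) | (p | ~q)) -> p)) = min(0.6, 0) = 0

0.00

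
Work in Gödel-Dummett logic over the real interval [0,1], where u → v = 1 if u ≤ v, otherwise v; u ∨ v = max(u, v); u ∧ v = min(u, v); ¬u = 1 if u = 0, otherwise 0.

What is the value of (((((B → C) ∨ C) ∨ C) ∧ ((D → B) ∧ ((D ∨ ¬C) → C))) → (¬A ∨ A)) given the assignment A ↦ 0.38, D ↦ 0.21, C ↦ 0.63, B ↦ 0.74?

(B → C): 0.74 > 0.63, so result = 0.63
((B → C) ∨ C) = max(0.63, 0.63) = 0.63
(((B → C) ∨ C) ∨ C) = max(0.63, 0.63) = 0.63
(D → B): 0.21 ≤ 0.74, so result = 1
¬C: Gödel ¬ of 0.63 = 0 (operand ≠ 0)
(D ∨ ¬C) = max(0.21, 0) = 0.21
((D ∨ ¬C) → C): 0.21 ≤ 0.63, so result = 1
((D → B) ∧ ((D ∨ ¬C) → C)) = min(1, 1) = 1
((((B → C) ∨ C) ∨ C) ∧ ((D → B) ∧ ((D ∨ ¬C) → C))) = min(0.63, 1) = 0.63
¬A: Gödel ¬ of 0.38 = 0 (operand ≠ 0)
(¬A ∨ A) = max(0, 0.38) = 0.38
(((((B → C) ∨ C) ∨ C) ∧ ((D → B) ∧ ((D ∨ ¬C) → C))) → (¬A ∨ A)): 0.63 > 0.38, so result = 0.38

0.38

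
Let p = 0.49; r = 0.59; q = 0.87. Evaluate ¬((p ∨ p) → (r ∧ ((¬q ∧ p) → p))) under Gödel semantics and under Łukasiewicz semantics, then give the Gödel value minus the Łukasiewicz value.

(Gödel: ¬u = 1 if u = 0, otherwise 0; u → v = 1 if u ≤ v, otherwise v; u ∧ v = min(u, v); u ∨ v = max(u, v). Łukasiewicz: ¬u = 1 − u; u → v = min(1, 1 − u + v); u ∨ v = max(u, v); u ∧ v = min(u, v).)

Gödel evaluation:
  (p ∨ p) = max(0.49, 0.49) = 0.49
  ¬q: Gödel ¬ of 0.87 = 0 (operand ≠ 0)
  (¬q ∧ p) = min(0, 0.49) = 0
  ((¬q ∧ p) → p): 0 ≤ 0.49, so result = 1
  (r ∧ ((¬q ∧ p) → p)) = min(0.59, 1) = 0.59
  ((p ∨ p) → (r ∧ ((¬q ∧ p) → p))): 0.49 ≤ 0.59, so result = 1
  ¬((p ∨ p) → (r ∧ ((¬q ∧ p) → p))): Gödel ¬ of 1 = 0 (operand ≠ 0)
  Gödel value = 0
Łukasiewicz evaluation:
  (p ∨ p) = max(0.49, 0.49) = 0.49
  ¬q: Łukasiewicz ¬ gives 1 − 0.87 = 0.13
  (¬q ∧ p) = min(0.13, 0.49) = 0.13
  ((¬q ∧ p) → p): min(1, 1 − 0.13 + 0.49) = 1
  (r ∧ ((¬q ∧ p) → p)) = min(0.59, 1) = 0.59
  ((p ∨ p) → (r ∧ ((¬q ∧ p) → p))): min(1, 1 − 0.49 + 0.59) = 1
  ¬((p ∨ p) → (r ∧ ((¬q ∧ p) → p))): Łukasiewicz ¬ gives 1 − 1 = 0
  Łukasiewicz value = 0
Difference: 0 − 0 = 0.00

0.00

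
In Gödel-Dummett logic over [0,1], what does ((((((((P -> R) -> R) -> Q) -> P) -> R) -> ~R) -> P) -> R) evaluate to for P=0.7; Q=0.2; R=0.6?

0.60

(P -> R): 0.7 > 0.6, so result = 0.6
((P -> R) -> R): 0.6 ≤ 0.6, so result = 1
(((P -> R) -> R) -> Q): 1 > 0.2, so result = 0.2
((((P -> R) -> R) -> Q) -> P): 0.2 ≤ 0.7, so result = 1
(((((P -> R) -> R) -> Q) -> P) -> R): 1 > 0.6, so result = 0.6
~R: Gödel ¬ of 0.6 = 0 (operand ≠ 0)
((((((P -> R) -> R) -> Q) -> P) -> R) -> ~R): 0.6 > 0, so result = 0
(((((((P -> R) -> R) -> Q) -> P) -> R) -> ~R) -> P): 0 ≤ 0.7, so result = 1
((((((((P -> R) -> R) -> Q) -> P) -> R) -> ~R) -> P) -> R): 1 > 0.6, so result = 0.6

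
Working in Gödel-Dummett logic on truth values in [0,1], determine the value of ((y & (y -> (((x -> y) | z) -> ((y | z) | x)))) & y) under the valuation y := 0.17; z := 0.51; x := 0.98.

(x -> y): 0.98 > 0.17, so result = 0.17
((x -> y) | z) = max(0.17, 0.51) = 0.51
(y | z) = max(0.17, 0.51) = 0.51
((y | z) | x) = max(0.51, 0.98) = 0.98
(((x -> y) | z) -> ((y | z) | x)): 0.51 ≤ 0.98, so result = 1
(y -> (((x -> y) | z) -> ((y | z) | x))): 0.17 ≤ 1, so result = 1
(y & (y -> (((x -> y) | z) -> ((y | z) | x)))) = min(0.17, 1) = 0.17
((y & (y -> (((x -> y) | z) -> ((y | z) | x)))) & y) = min(0.17, 0.17) = 0.17

0.17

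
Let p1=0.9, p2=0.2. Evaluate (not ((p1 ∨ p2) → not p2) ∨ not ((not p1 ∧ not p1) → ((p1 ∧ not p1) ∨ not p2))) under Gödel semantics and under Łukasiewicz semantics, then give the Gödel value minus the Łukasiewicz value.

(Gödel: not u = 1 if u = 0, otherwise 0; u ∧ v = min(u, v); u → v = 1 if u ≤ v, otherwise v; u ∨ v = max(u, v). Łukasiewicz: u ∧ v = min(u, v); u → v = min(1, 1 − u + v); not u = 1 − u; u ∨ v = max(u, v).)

Gödel evaluation:
  (p1 ∨ p2) = max(0.9, 0.2) = 0.9
  not p2: Gödel ¬ of 0.2 = 0 (operand ≠ 0)
  ((p1 ∨ p2) → not p2): 0.9 > 0, so result = 0
  not ((p1 ∨ p2) → not p2): Gödel ¬ of 0 = 1 (operand is 0)
  not p1: Gödel ¬ of 0.9 = 0 (operand ≠ 0)
  not p1: Gödel ¬ of 0.9 = 0 (operand ≠ 0)
  (not p1 ∧ not p1) = min(0, 0) = 0
  not p1: Gödel ¬ of 0.9 = 0 (operand ≠ 0)
  (p1 ∧ not p1) = min(0.9, 0) = 0
  not p2: Gödel ¬ of 0.2 = 0 (operand ≠ 0)
  ((p1 ∧ not p1) ∨ not p2) = max(0, 0) = 0
  ((not p1 ∧ not p1) → ((p1 ∧ not p1) ∨ not p2)): 0 ≤ 0, so result = 1
  not ((not p1 ∧ not p1) → ((p1 ∧ not p1) ∨ not p2)): Gödel ¬ of 1 = 0 (operand ≠ 0)
  (not ((p1 ∨ p2) → not p2) ∨ not ((not p1 ∧ not p1) → ((p1 ∧ not p1) ∨ not p2))) = max(1, 0) = 1
  Gödel value = 1
Łukasiewicz evaluation:
  (p1 ∨ p2) = max(0.9, 0.2) = 0.9
  not p2: Łukasiewicz ¬ gives 1 − 0.2 = 0.8
  ((p1 ∨ p2) → not p2): min(1, 1 − 0.9 + 0.8) = 0.9
  not ((p1 ∨ p2) → not p2): Łukasiewicz ¬ gives 1 − 0.9 = 0.1
  not p1: Łukasiewicz ¬ gives 1 − 0.9 = 0.1
  not p1: Łukasiewicz ¬ gives 1 − 0.9 = 0.1
  (not p1 ∧ not p1) = min(0.1, 0.1) = 0.1
  not p1: Łukasiewicz ¬ gives 1 − 0.9 = 0.1
  (p1 ∧ not p1) = min(0.9, 0.1) = 0.1
  not p2: Łukasiewicz ¬ gives 1 − 0.2 = 0.8
  ((p1 ∧ not p1) ∨ not p2) = max(0.1, 0.8) = 0.8
  ((not p1 ∧ not p1) → ((p1 ∧ not p1) ∨ not p2)): min(1, 1 − 0.1 + 0.8) = 1
  not ((not p1 ∧ not p1) → ((p1 ∧ not p1) ∨ not p2)): Łukasiewicz ¬ gives 1 − 1 = 0
  (not ((p1 ∨ p2) → not p2) ∨ not ((not p1 ∧ not p1) → ((p1 ∧ not p1) ∨ not p2))) = max(0.1, 0) = 0.1
  Łukasiewicz value = 0.1
Difference: 1 − 0.1 = 0.90

0.90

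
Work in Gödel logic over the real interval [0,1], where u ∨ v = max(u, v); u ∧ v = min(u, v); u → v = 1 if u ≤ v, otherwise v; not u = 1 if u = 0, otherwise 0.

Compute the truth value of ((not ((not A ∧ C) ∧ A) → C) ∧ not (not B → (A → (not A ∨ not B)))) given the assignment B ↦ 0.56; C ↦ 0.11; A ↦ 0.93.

0.00

not A: Gödel ¬ of 0.93 = 0 (operand ≠ 0)
(not A ∧ C) = min(0, 0.11) = 0
((not A ∧ C) ∧ A) = min(0, 0.93) = 0
not ((not A ∧ C) ∧ A): Gödel ¬ of 0 = 1 (operand is 0)
(not ((not A ∧ C) ∧ A) → C): 1 > 0.11, so result = 0.11
not B: Gödel ¬ of 0.56 = 0 (operand ≠ 0)
not A: Gödel ¬ of 0.93 = 0 (operand ≠ 0)
not B: Gödel ¬ of 0.56 = 0 (operand ≠ 0)
(not A ∨ not B) = max(0, 0) = 0
(A → (not A ∨ not B)): 0.93 > 0, so result = 0
(not B → (A → (not A ∨ not B))): 0 ≤ 0, so result = 1
not (not B → (A → (not A ∨ not B))): Gödel ¬ of 1 = 0 (operand ≠ 0)
((not ((not A ∧ C) ∧ A) → C) ∧ not (not B → (A → (not A ∨ not B)))) = min(0.11, 0) = 0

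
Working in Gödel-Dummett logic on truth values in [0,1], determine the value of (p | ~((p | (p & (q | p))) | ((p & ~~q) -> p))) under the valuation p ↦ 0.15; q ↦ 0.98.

(q | p) = max(0.98, 0.15) = 0.98
(p & (q | p)) = min(0.15, 0.98) = 0.15
(p | (p & (q | p))) = max(0.15, 0.15) = 0.15
~q: Gödel ¬ of 0.98 = 0 (operand ≠ 0)
~~q: Gödel ¬ of 0 = 1 (operand is 0)
(p & ~~q) = min(0.15, 1) = 0.15
((p & ~~q) -> p): 0.15 ≤ 0.15, so result = 1
((p | (p & (q | p))) | ((p & ~~q) -> p)) = max(0.15, 1) = 1
~((p | (p & (q | p))) | ((p & ~~q) -> p)): Gödel ¬ of 1 = 0 (operand ≠ 0)
(p | ~((p | (p & (q | p))) | ((p & ~~q) -> p))) = max(0.15, 0) = 0.15

0.15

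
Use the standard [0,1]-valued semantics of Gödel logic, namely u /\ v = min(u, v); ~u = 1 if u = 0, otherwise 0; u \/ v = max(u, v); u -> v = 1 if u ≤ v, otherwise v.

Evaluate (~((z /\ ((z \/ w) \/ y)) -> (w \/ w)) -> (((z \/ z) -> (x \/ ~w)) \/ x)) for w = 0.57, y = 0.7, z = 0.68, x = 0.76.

1.00

(z \/ w) = max(0.68, 0.57) = 0.68
((z \/ w) \/ y) = max(0.68, 0.7) = 0.7
(z /\ ((z \/ w) \/ y)) = min(0.68, 0.7) = 0.68
(w \/ w) = max(0.57, 0.57) = 0.57
((z /\ ((z \/ w) \/ y)) -> (w \/ w)): 0.68 > 0.57, so result = 0.57
~((z /\ ((z \/ w) \/ y)) -> (w \/ w)): Gödel ¬ of 0.57 = 0 (operand ≠ 0)
(z \/ z) = max(0.68, 0.68) = 0.68
~w: Gödel ¬ of 0.57 = 0 (operand ≠ 0)
(x \/ ~w) = max(0.76, 0) = 0.76
((z \/ z) -> (x \/ ~w)): 0.68 ≤ 0.76, so result = 1
(((z \/ z) -> (x \/ ~w)) \/ x) = max(1, 0.76) = 1
(~((z /\ ((z \/ w) \/ y)) -> (w \/ w)) -> (((z \/ z) -> (x \/ ~w)) \/ x)): 0 ≤ 1, so result = 1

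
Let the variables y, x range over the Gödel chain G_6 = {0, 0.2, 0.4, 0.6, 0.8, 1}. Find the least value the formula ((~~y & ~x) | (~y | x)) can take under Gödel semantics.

The minimum is attained at y = 0.2, x = 0.2:
  ~y: Gödel ¬ of 0.2 = 0 (operand ≠ 0)
  ~~y: Gödel ¬ of 0 = 1 (operand is 0)
  ~x: Gödel ¬ of 0.2 = 0 (operand ≠ 0)
  (~~y & ~x) = min(1, 0) = 0
  ~y: Gödel ¬ of 0.2 = 0 (operand ≠ 0)
  (~y | x) = max(0, 0.2) = 0.2
  ((~~y & ~x) | (~y | x)) = max(0, 0.2) = 0.2
Checking all 36 assignments confirms none give a value below 0.20.

0.20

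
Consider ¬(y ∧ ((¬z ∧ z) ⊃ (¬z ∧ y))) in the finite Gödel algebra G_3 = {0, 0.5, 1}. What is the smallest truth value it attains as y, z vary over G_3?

0.00

The minimum is attained at y = 0.5, z = 0:
  ¬z: Gödel ¬ of 0 = 1 (operand is 0)
  (¬z ∧ z) = min(1, 0) = 0
  ¬z: Gödel ¬ of 0 = 1 (operand is 0)
  (¬z ∧ y) = min(1, 0.5) = 0.5
  ((¬z ∧ z) ⊃ (¬z ∧ y)): 0 ≤ 0.5, so result = 1
  (y ∧ ((¬z ∧ z) ⊃ (¬z ∧ y))) = min(0.5, 1) = 0.5
  ¬(y ∧ ((¬z ∧ z) ⊃ (¬z ∧ y))): Gödel ¬ of 0.5 = 0 (operand ≠ 0)
Checking all 9 assignments confirms none give a value below 0.00.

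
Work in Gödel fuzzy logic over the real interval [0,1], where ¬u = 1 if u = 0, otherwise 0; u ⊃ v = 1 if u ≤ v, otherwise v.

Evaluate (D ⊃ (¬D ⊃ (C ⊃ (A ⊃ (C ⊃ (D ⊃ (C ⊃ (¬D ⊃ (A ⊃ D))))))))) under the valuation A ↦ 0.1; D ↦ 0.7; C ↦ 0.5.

1.00

¬D: Gödel ¬ of 0.7 = 0 (operand ≠ 0)
¬D: Gödel ¬ of 0.7 = 0 (operand ≠ 0)
(A ⊃ D): 0.1 ≤ 0.7, so result = 1
(¬D ⊃ (A ⊃ D)): 0 ≤ 1, so result = 1
(C ⊃ (¬D ⊃ (A ⊃ D))): 0.5 ≤ 1, so result = 1
(D ⊃ (C ⊃ (¬D ⊃ (A ⊃ D)))): 0.7 ≤ 1, so result = 1
(C ⊃ (D ⊃ (C ⊃ (¬D ⊃ (A ⊃ D))))): 0.5 ≤ 1, so result = 1
(A ⊃ (C ⊃ (D ⊃ (C ⊃ (¬D ⊃ (A ⊃ D)))))): 0.1 ≤ 1, so result = 1
(C ⊃ (A ⊃ (C ⊃ (D ⊃ (C ⊃ (¬D ⊃ (A ⊃ D))))))): 0.5 ≤ 1, so result = 1
(¬D ⊃ (C ⊃ (A ⊃ (C ⊃ (D ⊃ (C ⊃ (¬D ⊃ (A ⊃ D)))))))): 0 ≤ 1, so result = 1
(D ⊃ (¬D ⊃ (C ⊃ (A ⊃ (C ⊃ (D ⊃ (C ⊃ (¬D ⊃ (A ⊃ D))))))))): 0.7 ≤ 1, so result = 1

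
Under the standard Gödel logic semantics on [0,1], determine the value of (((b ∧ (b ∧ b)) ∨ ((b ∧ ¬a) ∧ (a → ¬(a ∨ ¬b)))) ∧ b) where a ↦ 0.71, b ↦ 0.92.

0.92

(b ∧ b) = min(0.92, 0.92) = 0.92
(b ∧ (b ∧ b)) = min(0.92, 0.92) = 0.92
¬a: Gödel ¬ of 0.71 = 0 (operand ≠ 0)
(b ∧ ¬a) = min(0.92, 0) = 0
¬b: Gödel ¬ of 0.92 = 0 (operand ≠ 0)
(a ∨ ¬b) = max(0.71, 0) = 0.71
¬(a ∨ ¬b): Gödel ¬ of 0.71 = 0 (operand ≠ 0)
(a → ¬(a ∨ ¬b)): 0.71 > 0, so result = 0
((b ∧ ¬a) ∧ (a → ¬(a ∨ ¬b))) = min(0, 0) = 0
((b ∧ (b ∧ b)) ∨ ((b ∧ ¬a) ∧ (a → ¬(a ∨ ¬b)))) = max(0.92, 0) = 0.92
(((b ∧ (b ∧ b)) ∨ ((b ∧ ¬a) ∧ (a → ¬(a ∨ ¬b)))) ∧ b) = min(0.92, 0.92) = 0.92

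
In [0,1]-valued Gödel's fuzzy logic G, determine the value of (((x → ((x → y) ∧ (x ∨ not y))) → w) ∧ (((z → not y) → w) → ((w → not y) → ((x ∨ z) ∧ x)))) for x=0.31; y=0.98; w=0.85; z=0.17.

(x → y): 0.31 ≤ 0.98, so result = 1
not y: Gödel ¬ of 0.98 = 0 (operand ≠ 0)
(x ∨ not y) = max(0.31, 0) = 0.31
((x → y) ∧ (x ∨ not y)) = min(1, 0.31) = 0.31
(x → ((x → y) ∧ (x ∨ not y))): 0.31 ≤ 0.31, so result = 1
((x → ((x → y) ∧ (x ∨ not y))) → w): 1 > 0.85, so result = 0.85
not y: Gödel ¬ of 0.98 = 0 (operand ≠ 0)
(z → not y): 0.17 > 0, so result = 0
((z → not y) → w): 0 ≤ 0.85, so result = 1
not y: Gödel ¬ of 0.98 = 0 (operand ≠ 0)
(w → not y): 0.85 > 0, so result = 0
(x ∨ z) = max(0.31, 0.17) = 0.31
((x ∨ z) ∧ x) = min(0.31, 0.31) = 0.31
((w → not y) → ((x ∨ z) ∧ x)): 0 ≤ 0.31, so result = 1
(((z → not y) → w) → ((w → not y) → ((x ∨ z) ∧ x))): 1 ≤ 1, so result = 1
(((x → ((x → y) ∧ (x ∨ not y))) → w) ∧ (((z → not y) → w) → ((w → not y) → ((x ∨ z) ∧ x)))) = min(0.85, 1) = 0.85

0.85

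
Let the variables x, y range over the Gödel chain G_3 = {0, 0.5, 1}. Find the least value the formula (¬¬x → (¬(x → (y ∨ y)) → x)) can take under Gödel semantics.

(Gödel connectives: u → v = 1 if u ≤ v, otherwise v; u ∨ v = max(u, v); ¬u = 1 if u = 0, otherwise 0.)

The minimum is attained at x = 0.5, y = 0:
  ¬x: Gödel ¬ of 0.5 = 0 (operand ≠ 0)
  ¬¬x: Gödel ¬ of 0 = 1 (operand is 0)
  (y ∨ y) = max(0, 0) = 0
  (x → (y ∨ y)): 0.5 > 0, so result = 0
  ¬(x → (y ∨ y)): Gödel ¬ of 0 = 1 (operand is 0)
  (¬(x → (y ∨ y)) → x): 1 > 0.5, so result = 0.5
  (¬¬x → (¬(x → (y ∨ y)) → x)): 1 > 0.5, so result = 0.5
Checking all 9 assignments confirms none give a value below 0.50.

0.50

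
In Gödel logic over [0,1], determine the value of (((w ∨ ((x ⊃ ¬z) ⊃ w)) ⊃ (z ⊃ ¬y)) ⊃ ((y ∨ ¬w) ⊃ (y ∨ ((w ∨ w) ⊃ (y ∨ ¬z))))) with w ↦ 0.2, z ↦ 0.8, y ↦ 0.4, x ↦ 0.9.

1.00

¬z: Gödel ¬ of 0.8 = 0 (operand ≠ 0)
(x ⊃ ¬z): 0.9 > 0, so result = 0
((x ⊃ ¬z) ⊃ w): 0 ≤ 0.2, so result = 1
(w ∨ ((x ⊃ ¬z) ⊃ w)) = max(0.2, 1) = 1
¬y: Gödel ¬ of 0.4 = 0 (operand ≠ 0)
(z ⊃ ¬y): 0.8 > 0, so result = 0
((w ∨ ((x ⊃ ¬z) ⊃ w)) ⊃ (z ⊃ ¬y)): 1 > 0, so result = 0
¬w: Gödel ¬ of 0.2 = 0 (operand ≠ 0)
(y ∨ ¬w) = max(0.4, 0) = 0.4
(w ∨ w) = max(0.2, 0.2) = 0.2
¬z: Gödel ¬ of 0.8 = 0 (operand ≠ 0)
(y ∨ ¬z) = max(0.4, 0) = 0.4
((w ∨ w) ⊃ (y ∨ ¬z)): 0.2 ≤ 0.4, so result = 1
(y ∨ ((w ∨ w) ⊃ (y ∨ ¬z))) = max(0.4, 1) = 1
((y ∨ ¬w) ⊃ (y ∨ ((w ∨ w) ⊃ (y ∨ ¬z)))): 0.4 ≤ 1, so result = 1
(((w ∨ ((x ⊃ ¬z) ⊃ w)) ⊃ (z ⊃ ¬y)) ⊃ ((y ∨ ¬w) ⊃ (y ∨ ((w ∨ w) ⊃ (y ∨ ¬z))))): 0 ≤ 1, so result = 1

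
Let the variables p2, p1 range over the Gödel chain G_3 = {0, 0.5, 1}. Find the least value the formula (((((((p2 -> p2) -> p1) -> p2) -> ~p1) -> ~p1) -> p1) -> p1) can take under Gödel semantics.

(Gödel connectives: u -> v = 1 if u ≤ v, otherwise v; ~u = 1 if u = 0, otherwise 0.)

0.50

The minimum is attained at p2 = 0, p1 = 0.5:
  (p2 -> p2): 0 ≤ 0, so result = 1
  ((p2 -> p2) -> p1): 1 > 0.5, so result = 0.5
  (((p2 -> p2) -> p1) -> p2): 0.5 > 0, so result = 0
  ~p1: Gödel ¬ of 0.5 = 0 (operand ≠ 0)
  ((((p2 -> p2) -> p1) -> p2) -> ~p1): 0 ≤ 0, so result = 1
  ~p1: Gödel ¬ of 0.5 = 0 (operand ≠ 0)
  (((((p2 -> p2) -> p1) -> p2) -> ~p1) -> ~p1): 1 > 0, so result = 0
  ((((((p2 -> p2) -> p1) -> p2) -> ~p1) -> ~p1) -> p1): 0 ≤ 0.5, so result = 1
  (((((((p2 -> p2) -> p1) -> p2) -> ~p1) -> ~p1) -> p1) -> p1): 1 > 0.5, so result = 0.5
Checking all 9 assignments confirms none give a value below 0.50.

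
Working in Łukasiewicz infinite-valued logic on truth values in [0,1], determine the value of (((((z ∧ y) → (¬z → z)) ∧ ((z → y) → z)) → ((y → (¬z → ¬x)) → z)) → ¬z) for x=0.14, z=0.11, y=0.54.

0.89

(z ∧ y) = min(0.11, 0.54) = 0.11
¬z: Łukasiewicz ¬ gives 1 − 0.11 = 0.89
(¬z → z): min(1, 1 − 0.89 + 0.11) = 0.22
((z ∧ y) → (¬z → z)): min(1, 1 − 0.11 + 0.22) = 1
(z → y): min(1, 1 − 0.11 + 0.54) = 1
((z → y) → z): min(1, 1 − 1 + 0.11) = 0.11
(((z ∧ y) → (¬z → z)) ∧ ((z → y) → z)) = min(1, 0.11) = 0.11
¬z: Łukasiewicz ¬ gives 1 − 0.11 = 0.89
¬x: Łukasiewicz ¬ gives 1 − 0.14 = 0.86
(¬z → ¬x): min(1, 1 − 0.89 + 0.86) = 0.97
(y → (¬z → ¬x)): min(1, 1 − 0.54 + 0.97) = 1
((y → (¬z → ¬x)) → z): min(1, 1 − 1 + 0.11) = 0.11
((((z ∧ y) → (¬z → z)) ∧ ((z → y) → z)) → ((y → (¬z → ¬x)) → z)): min(1, 1 − 0.11 + 0.11) = 1
¬z: Łukasiewicz ¬ gives 1 − 0.11 = 0.89
(((((z ∧ y) → (¬z → z)) ∧ ((z → y) → z)) → ((y → (¬z → ¬x)) → z)) → ¬z): min(1, 1 − 1 + 0.89) = 0.89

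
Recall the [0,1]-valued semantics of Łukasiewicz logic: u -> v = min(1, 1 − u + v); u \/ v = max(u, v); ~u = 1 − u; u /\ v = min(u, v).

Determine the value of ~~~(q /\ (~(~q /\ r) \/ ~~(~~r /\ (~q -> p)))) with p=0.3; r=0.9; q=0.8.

0.20

~q: Łukasiewicz ¬ gives 1 − 0.8 = 0.2
(~q /\ r) = min(0.2, 0.9) = 0.2
~(~q /\ r): Łukasiewicz ¬ gives 1 − 0.2 = 0.8
~r: Łukasiewicz ¬ gives 1 − 0.9 = 0.1
~~r: Łukasiewicz ¬ gives 1 − 0.1 = 0.9
~q: Łukasiewicz ¬ gives 1 − 0.8 = 0.2
(~q -> p): min(1, 1 − 0.2 + 0.3) = 1
(~~r /\ (~q -> p)) = min(0.9, 1) = 0.9
~(~~r /\ (~q -> p)): Łukasiewicz ¬ gives 1 − 0.9 = 0.1
~~(~~r /\ (~q -> p)): Łukasiewicz ¬ gives 1 − 0.1 = 0.9
(~(~q /\ r) \/ ~~(~~r /\ (~q -> p))) = max(0.8, 0.9) = 0.9
(q /\ (~(~q /\ r) \/ ~~(~~r /\ (~q -> p)))) = min(0.8, 0.9) = 0.8
~(q /\ (~(~q /\ r) \/ ~~(~~r /\ (~q -> p)))): Łukasiewicz ¬ gives 1 − 0.8 = 0.2
~~(q /\ (~(~q /\ r) \/ ~~(~~r /\ (~q -> p)))): Łukasiewicz ¬ gives 1 − 0.2 = 0.8
~~~(q /\ (~(~q /\ r) \/ ~~(~~r /\ (~q -> p)))): Łukasiewicz ¬ gives 1 − 0.8 = 0.2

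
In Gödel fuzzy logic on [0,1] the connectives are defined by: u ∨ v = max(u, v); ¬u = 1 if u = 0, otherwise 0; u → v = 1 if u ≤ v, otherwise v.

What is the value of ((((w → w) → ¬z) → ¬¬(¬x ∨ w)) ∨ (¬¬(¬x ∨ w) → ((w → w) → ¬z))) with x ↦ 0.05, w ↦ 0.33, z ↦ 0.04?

(w → w): 0.33 ≤ 0.33, so result = 1
¬z: Gödel ¬ of 0.04 = 0 (operand ≠ 0)
((w → w) → ¬z): 1 > 0, so result = 0
¬x: Gödel ¬ of 0.05 = 0 (operand ≠ 0)
(¬x ∨ w) = max(0, 0.33) = 0.33
¬(¬x ∨ w): Gödel ¬ of 0.33 = 0 (operand ≠ 0)
¬¬(¬x ∨ w): Gödel ¬ of 0 = 1 (operand is 0)
(((w → w) → ¬z) → ¬¬(¬x ∨ w)): 0 ≤ 1, so result = 1
¬x: Gödel ¬ of 0.05 = 0 (operand ≠ 0)
(¬x ∨ w) = max(0, 0.33) = 0.33
¬(¬x ∨ w): Gödel ¬ of 0.33 = 0 (operand ≠ 0)
¬¬(¬x ∨ w): Gödel ¬ of 0 = 1 (operand is 0)
(w → w): 0.33 ≤ 0.33, so result = 1
¬z: Gödel ¬ of 0.04 = 0 (operand ≠ 0)
((w → w) → ¬z): 1 > 0, so result = 0
(¬¬(¬x ∨ w) → ((w → w) → ¬z)): 1 > 0, so result = 0
((((w → w) → ¬z) → ¬¬(¬x ∨ w)) ∨ (¬¬(¬x ∨ w) → ((w → w) → ¬z))) = max(1, 0) = 1

1.00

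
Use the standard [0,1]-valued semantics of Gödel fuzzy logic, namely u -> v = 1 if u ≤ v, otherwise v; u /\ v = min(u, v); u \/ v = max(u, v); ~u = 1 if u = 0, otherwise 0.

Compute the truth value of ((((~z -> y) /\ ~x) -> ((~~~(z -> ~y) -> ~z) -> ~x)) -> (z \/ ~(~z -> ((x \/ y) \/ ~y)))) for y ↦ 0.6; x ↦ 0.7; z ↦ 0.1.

0.10

~z: Gödel ¬ of 0.1 = 0 (operand ≠ 0)
(~z -> y): 0 ≤ 0.6, so result = 1
~x: Gödel ¬ of 0.7 = 0 (operand ≠ 0)
((~z -> y) /\ ~x) = min(1, 0) = 0
~y: Gödel ¬ of 0.6 = 0 (operand ≠ 0)
(z -> ~y): 0.1 > 0, so result = 0
~(z -> ~y): Gödel ¬ of 0 = 1 (operand is 0)
~~(z -> ~y): Gödel ¬ of 1 = 0 (operand ≠ 0)
~~~(z -> ~y): Gödel ¬ of 0 = 1 (operand is 0)
~z: Gödel ¬ of 0.1 = 0 (operand ≠ 0)
(~~~(z -> ~y) -> ~z): 1 > 0, so result = 0
~x: Gödel ¬ of 0.7 = 0 (operand ≠ 0)
((~~~(z -> ~y) -> ~z) -> ~x): 0 ≤ 0, so result = 1
(((~z -> y) /\ ~x) -> ((~~~(z -> ~y) -> ~z) -> ~x)): 0 ≤ 1, so result = 1
~z: Gödel ¬ of 0.1 = 0 (operand ≠ 0)
(x \/ y) = max(0.7, 0.6) = 0.7
~y: Gödel ¬ of 0.6 = 0 (operand ≠ 0)
((x \/ y) \/ ~y) = max(0.7, 0) = 0.7
(~z -> ((x \/ y) \/ ~y)): 0 ≤ 0.7, so result = 1
~(~z -> ((x \/ y) \/ ~y)): Gödel ¬ of 1 = 0 (operand ≠ 0)
(z \/ ~(~z -> ((x \/ y) \/ ~y))) = max(0.1, 0) = 0.1
((((~z -> y) /\ ~x) -> ((~~~(z -> ~y) -> ~z) -> ~x)) -> (z \/ ~(~z -> ((x \/ y) \/ ~y)))): 1 > 0.1, so result = 0.1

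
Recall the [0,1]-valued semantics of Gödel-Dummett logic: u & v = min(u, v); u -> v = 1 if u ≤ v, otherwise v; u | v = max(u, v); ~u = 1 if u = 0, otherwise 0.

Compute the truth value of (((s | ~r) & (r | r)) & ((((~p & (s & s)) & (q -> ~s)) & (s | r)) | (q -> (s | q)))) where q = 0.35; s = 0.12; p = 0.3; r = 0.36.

0.12

~r: Gödel ¬ of 0.36 = 0 (operand ≠ 0)
(s | ~r) = max(0.12, 0) = 0.12
(r | r) = max(0.36, 0.36) = 0.36
((s | ~r) & (r | r)) = min(0.12, 0.36) = 0.12
~p: Gödel ¬ of 0.3 = 0 (operand ≠ 0)
(s & s) = min(0.12, 0.12) = 0.12
(~p & (s & s)) = min(0, 0.12) = 0
~s: Gödel ¬ of 0.12 = 0 (operand ≠ 0)
(q -> ~s): 0.35 > 0, so result = 0
((~p & (s & s)) & (q -> ~s)) = min(0, 0) = 0
(s | r) = max(0.12, 0.36) = 0.36
(((~p & (s & s)) & (q -> ~s)) & (s | r)) = min(0, 0.36) = 0
(s | q) = max(0.12, 0.35) = 0.35
(q -> (s | q)): 0.35 ≤ 0.35, so result = 1
((((~p & (s & s)) & (q -> ~s)) & (s | r)) | (q -> (s | q))) = max(0, 1) = 1
(((s | ~r) & (r | r)) & ((((~p & (s & s)) & (q -> ~s)) & (s | r)) | (q -> (s | q)))) = min(0.12, 1) = 0.12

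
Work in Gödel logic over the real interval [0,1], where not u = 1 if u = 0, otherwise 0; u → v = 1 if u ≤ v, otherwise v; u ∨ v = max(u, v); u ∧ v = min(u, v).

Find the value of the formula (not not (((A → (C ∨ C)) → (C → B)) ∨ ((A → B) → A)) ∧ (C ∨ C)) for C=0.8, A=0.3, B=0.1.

0.80

(C ∨ C) = max(0.8, 0.8) = 0.8
(A → (C ∨ C)): 0.3 ≤ 0.8, so result = 1
(C → B): 0.8 > 0.1, so result = 0.1
((A → (C ∨ C)) → (C → B)): 1 > 0.1, so result = 0.1
(A → B): 0.3 > 0.1, so result = 0.1
((A → B) → A): 0.1 ≤ 0.3, so result = 1
(((A → (C ∨ C)) → (C → B)) ∨ ((A → B) → A)) = max(0.1, 1) = 1
not (((A → (C ∨ C)) → (C → B)) ∨ ((A → B) → A)): Gödel ¬ of 1 = 0 (operand ≠ 0)
not not (((A → (C ∨ C)) → (C → B)) ∨ ((A → B) → A)): Gödel ¬ of 0 = 1 (operand is 0)
(C ∨ C) = max(0.8, 0.8) = 0.8
(not not (((A → (C ∨ C)) → (C → B)) ∨ ((A → B) → A)) ∧ (C ∨ C)) = min(1, 0.8) = 0.8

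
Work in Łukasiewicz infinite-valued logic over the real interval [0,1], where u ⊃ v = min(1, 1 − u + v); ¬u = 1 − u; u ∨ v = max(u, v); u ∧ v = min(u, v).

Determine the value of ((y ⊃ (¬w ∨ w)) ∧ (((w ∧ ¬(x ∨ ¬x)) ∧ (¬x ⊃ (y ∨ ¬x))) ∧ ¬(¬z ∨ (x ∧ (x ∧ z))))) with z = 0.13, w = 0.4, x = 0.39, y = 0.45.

¬w: Łukasiewicz ¬ gives 1 − 0.4 = 0.6
(¬w ∨ w) = max(0.6, 0.4) = 0.6
(y ⊃ (¬w ∨ w)): min(1, 1 − 0.45 + 0.6) = 1
¬x: Łukasiewicz ¬ gives 1 − 0.39 = 0.61
(x ∨ ¬x) = max(0.39, 0.61) = 0.61
¬(x ∨ ¬x): Łukasiewicz ¬ gives 1 − 0.61 = 0.39
(w ∧ ¬(x ∨ ¬x)) = min(0.4, 0.39) = 0.39
¬x: Łukasiewicz ¬ gives 1 − 0.39 = 0.61
¬x: Łukasiewicz ¬ gives 1 − 0.39 = 0.61
(y ∨ ¬x) = max(0.45, 0.61) = 0.61
(¬x ⊃ (y ∨ ¬x)): min(1, 1 − 0.61 + 0.61) = 1
((w ∧ ¬(x ∨ ¬x)) ∧ (¬x ⊃ (y ∨ ¬x))) = min(0.39, 1) = 0.39
¬z: Łukasiewicz ¬ gives 1 − 0.13 = 0.87
(x ∧ z) = min(0.39, 0.13) = 0.13
(x ∧ (x ∧ z)) = min(0.39, 0.13) = 0.13
(¬z ∨ (x ∧ (x ∧ z))) = max(0.87, 0.13) = 0.87
¬(¬z ∨ (x ∧ (x ∧ z))): Łukasiewicz ¬ gives 1 − 0.87 = 0.13
(((w ∧ ¬(x ∨ ¬x)) ∧ (¬x ⊃ (y ∨ ¬x))) ∧ ¬(¬z ∨ (x ∧ (x ∧ z)))) = min(0.39, 0.13) = 0.13
((y ⊃ (¬w ∨ w)) ∧ (((w ∧ ¬(x ∨ ¬x)) ∧ (¬x ⊃ (y ∨ ¬x))) ∧ ¬(¬z ∨ (x ∧ (x ∧ z))))) = min(1, 0.13) = 0.13

0.13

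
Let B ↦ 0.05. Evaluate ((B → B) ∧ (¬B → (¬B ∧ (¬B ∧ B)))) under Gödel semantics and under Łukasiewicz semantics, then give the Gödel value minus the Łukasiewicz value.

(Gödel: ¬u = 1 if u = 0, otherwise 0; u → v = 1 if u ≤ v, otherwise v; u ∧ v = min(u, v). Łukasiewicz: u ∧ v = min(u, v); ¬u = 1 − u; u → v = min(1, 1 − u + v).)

Gödel evaluation:
  (B → B): 0.05 ≤ 0.05, so result = 1
  ¬B: Gödel ¬ of 0.05 = 0 (operand ≠ 0)
  ¬B: Gödel ¬ of 0.05 = 0 (operand ≠ 0)
  ¬B: Gödel ¬ of 0.05 = 0 (operand ≠ 0)
  (¬B ∧ B) = min(0, 0.05) = 0
  (¬B ∧ (¬B ∧ B)) = min(0, 0) = 0
  (¬B → (¬B ∧ (¬B ∧ B))): 0 ≤ 0, so result = 1
  ((B → B) ∧ (¬B → (¬B ∧ (¬B ∧ B)))) = min(1, 1) = 1
  Gödel value = 1
Łukasiewicz evaluation:
  (B → B): min(1, 1 − 0.05 + 0.05) = 1
  ¬B: Łukasiewicz ¬ gives 1 − 0.05 = 0.95
  ¬B: Łukasiewicz ¬ gives 1 − 0.05 = 0.95
  ¬B: Łukasiewicz ¬ gives 1 − 0.05 = 0.95
  (¬B ∧ B) = min(0.95, 0.05) = 0.05
  (¬B ∧ (¬B ∧ B)) = min(0.95, 0.05) = 0.05
  (¬B → (¬B ∧ (¬B ∧ B))): min(1, 1 − 0.95 + 0.05) = 0.1
  ((B → B) ∧ (¬B → (¬B ∧ (¬B ∧ B)))) = min(1, 0.1) = 0.1
  Łukasiewicz value = 0.1
Difference: 1 − 0.1 = 0.90

0.90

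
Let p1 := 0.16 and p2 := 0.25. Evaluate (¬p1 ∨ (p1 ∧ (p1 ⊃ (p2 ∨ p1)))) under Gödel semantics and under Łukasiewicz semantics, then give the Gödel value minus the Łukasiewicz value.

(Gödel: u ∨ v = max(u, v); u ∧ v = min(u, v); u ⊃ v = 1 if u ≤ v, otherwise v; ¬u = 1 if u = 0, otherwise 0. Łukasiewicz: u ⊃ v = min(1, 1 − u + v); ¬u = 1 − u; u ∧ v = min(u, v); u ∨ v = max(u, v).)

Gödel evaluation:
  ¬p1: Gödel ¬ of 0.16 = 0 (operand ≠ 0)
  (p2 ∨ p1) = max(0.25, 0.16) = 0.25
  (p1 ⊃ (p2 ∨ p1)): 0.16 ≤ 0.25, so result = 1
  (p1 ∧ (p1 ⊃ (p2 ∨ p1))) = min(0.16, 1) = 0.16
  (¬p1 ∨ (p1 ∧ (p1 ⊃ (p2 ∨ p1)))) = max(0, 0.16) = 0.16
  Gödel value = 0.16
Łukasiewicz evaluation:
  ¬p1: Łukasiewicz ¬ gives 1 − 0.16 = 0.84
  (p2 ∨ p1) = max(0.25, 0.16) = 0.25
  (p1 ⊃ (p2 ∨ p1)): min(1, 1 − 0.16 + 0.25) = 1
  (p1 ∧ (p1 ⊃ (p2 ∨ p1))) = min(0.16, 1) = 0.16
  (¬p1 ∨ (p1 ∧ (p1 ⊃ (p2 ∨ p1)))) = max(0.84, 0.16) = 0.84
  Łukasiewicz value = 0.84
Difference: 0.16 − 0.84 = -0.68

-0.68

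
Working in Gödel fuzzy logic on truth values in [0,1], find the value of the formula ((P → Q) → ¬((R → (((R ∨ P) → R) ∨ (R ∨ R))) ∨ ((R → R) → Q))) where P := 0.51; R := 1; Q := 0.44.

(P → Q): 0.51 > 0.44, so result = 0.44
(R ∨ P) = max(1, 0.51) = 1
((R ∨ P) → R): 1 ≤ 1, so result = 1
(R ∨ R) = max(1, 1) = 1
(((R ∨ P) → R) ∨ (R ∨ R)) = max(1, 1) = 1
(R → (((R ∨ P) → R) ∨ (R ∨ R))): 1 ≤ 1, so result = 1
(R → R): 1 ≤ 1, so result = 1
((R → R) → Q): 1 > 0.44, so result = 0.44
((R → (((R ∨ P) → R) ∨ (R ∨ R))) ∨ ((R → R) → Q)) = max(1, 0.44) = 1
¬((R → (((R ∨ P) → R) ∨ (R ∨ R))) ∨ ((R → R) → Q)): Gödel ¬ of 1 = 0 (operand ≠ 0)
((P → Q) → ¬((R → (((R ∨ P) → R) ∨ (R ∨ R))) ∨ ((R → R) → Q))): 0.44 > 0, so result = 0

0.00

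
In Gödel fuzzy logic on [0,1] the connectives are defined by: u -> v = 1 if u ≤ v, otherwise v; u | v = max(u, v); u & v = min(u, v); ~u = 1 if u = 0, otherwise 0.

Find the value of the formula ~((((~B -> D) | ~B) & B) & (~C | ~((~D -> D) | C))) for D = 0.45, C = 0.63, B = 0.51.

1.00

~B: Gödel ¬ of 0.51 = 0 (operand ≠ 0)
(~B -> D): 0 ≤ 0.45, so result = 1
~B: Gödel ¬ of 0.51 = 0 (operand ≠ 0)
((~B -> D) | ~B) = max(1, 0) = 1
(((~B -> D) | ~B) & B) = min(1, 0.51) = 0.51
~C: Gödel ¬ of 0.63 = 0 (operand ≠ 0)
~D: Gödel ¬ of 0.45 = 0 (operand ≠ 0)
(~D -> D): 0 ≤ 0.45, so result = 1
((~D -> D) | C) = max(1, 0.63) = 1
~((~D -> D) | C): Gödel ¬ of 1 = 0 (operand ≠ 0)
(~C | ~((~D -> D) | C)) = max(0, 0) = 0
((((~B -> D) | ~B) & B) & (~C | ~((~D -> D) | C))) = min(0.51, 0) = 0
~((((~B -> D) | ~B) & B) & (~C | ~((~D -> D) | C))): Gödel ¬ of 0 = 1 (operand is 0)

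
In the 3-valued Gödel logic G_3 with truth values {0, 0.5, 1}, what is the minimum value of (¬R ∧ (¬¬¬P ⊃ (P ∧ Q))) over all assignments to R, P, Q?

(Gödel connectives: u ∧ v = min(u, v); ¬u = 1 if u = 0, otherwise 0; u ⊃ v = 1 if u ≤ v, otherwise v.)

The minimum is attained at R = 0, P = 0, Q = 0:
  ¬R: Gödel ¬ of 0 = 1 (operand is 0)
  ¬P: Gödel ¬ of 0 = 1 (operand is 0)
  ¬¬P: Gödel ¬ of 1 = 0 (operand ≠ 0)
  ¬¬¬P: Gödel ¬ of 0 = 1 (operand is 0)
  (P ∧ Q) = min(0, 0) = 0
  (¬¬¬P ⊃ (P ∧ Q)): 1 > 0, so result = 0
  (¬R ∧ (¬¬¬P ⊃ (P ∧ Q))) = min(1, 0) = 0
Checking all 27 assignments confirms none give a value below 0.00.

0.00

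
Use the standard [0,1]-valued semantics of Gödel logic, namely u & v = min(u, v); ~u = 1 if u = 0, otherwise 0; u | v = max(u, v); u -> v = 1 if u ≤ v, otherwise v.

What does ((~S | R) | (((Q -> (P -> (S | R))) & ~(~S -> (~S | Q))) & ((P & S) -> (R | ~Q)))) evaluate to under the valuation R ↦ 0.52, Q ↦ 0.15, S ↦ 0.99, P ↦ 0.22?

~S: Gödel ¬ of 0.99 = 0 (operand ≠ 0)
(~S | R) = max(0, 0.52) = 0.52
(S | R) = max(0.99, 0.52) = 0.99
(P -> (S | R)): 0.22 ≤ 0.99, so result = 1
(Q -> (P -> (S | R))): 0.15 ≤ 1, so result = 1
~S: Gödel ¬ of 0.99 = 0 (operand ≠ 0)
~S: Gödel ¬ of 0.99 = 0 (operand ≠ 0)
(~S | Q) = max(0, 0.15) = 0.15
(~S -> (~S | Q)): 0 ≤ 0.15, so result = 1
~(~S -> (~S | Q)): Gödel ¬ of 1 = 0 (operand ≠ 0)
((Q -> (P -> (S | R))) & ~(~S -> (~S | Q))) = min(1, 0) = 0
(P & S) = min(0.22, 0.99) = 0.22
~Q: Gödel ¬ of 0.15 = 0 (operand ≠ 0)
(R | ~Q) = max(0.52, 0) = 0.52
((P & S) -> (R | ~Q)): 0.22 ≤ 0.52, so result = 1
(((Q -> (P -> (S | R))) & ~(~S -> (~S | Q))) & ((P & S) -> (R | ~Q))) = min(0, 1) = 0
((~S | R) | (((Q -> (P -> (S | R))) & ~(~S -> (~S | Q))) & ((P & S) -> (R | ~Q)))) = max(0.52, 0) = 0.52

0.52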